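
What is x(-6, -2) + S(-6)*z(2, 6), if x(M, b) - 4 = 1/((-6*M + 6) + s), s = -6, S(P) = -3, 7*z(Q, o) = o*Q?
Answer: -281/252 ≈ -1.1151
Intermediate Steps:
z(Q, o) = Q*o/7 (z(Q, o) = (o*Q)/7 = (Q*o)/7 = Q*o/7)
x(M, b) = 4 - 1/(6*M) (x(M, b) = 4 + 1/((-6*M + 6) - 6) = 4 + 1/((6 - 6*M) - 6) = 4 + 1/(-6*M) = 4 - 1/(6*M))
x(-6, -2) + S(-6)*z(2, 6) = (4 - ⅙/(-6)) - 3*2*6/7 = (4 - ⅙*(-⅙)) - 3*12/7 = (4 + 1/36) - 36/7 = 145/36 - 36/7 = -281/252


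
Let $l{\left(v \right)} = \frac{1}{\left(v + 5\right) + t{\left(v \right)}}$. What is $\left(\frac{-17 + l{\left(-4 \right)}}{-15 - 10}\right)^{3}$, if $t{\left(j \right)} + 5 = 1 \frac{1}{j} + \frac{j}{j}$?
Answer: $\frac{729}{2197} \approx 0.33182$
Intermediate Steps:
$t{\left(j \right)} = -4 + \frac{1}{j}$ ($t{\left(j \right)} = -5 + \left(1 \frac{1}{j} + \frac{j}{j}\right) = -5 + \left(\frac{1}{j} + 1\right) = -5 + \left(1 + \frac{1}{j}\right) = -4 + \frac{1}{j}$)
$l{\left(v \right)} = \frac{1}{1 + v + \frac{1}{v}}$ ($l{\left(v \right)} = \frac{1}{\left(v + 5\right) - \left(4 - \frac{1}{v}\right)} = \frac{1}{\left(5 + v\right) - \left(4 - \frac{1}{v}\right)} = \frac{1}{1 + v + \frac{1}{v}}$)
$\left(\frac{-17 + l{\left(-4 \right)}}{-15 - 10}\right)^{3} = \left(\frac{-17 - \frac{4}{1 - 4 \left(1 - 4\right)}}{-15 - 10}\right)^{3} = \left(\frac{-17 - \frac{4}{1 - -12}}{-25}\right)^{3} = \left(\left(-17 - \frac{4}{1 + 12}\right) \left(- \frac{1}{25}\right)\right)^{3} = \left(\left(-17 - \frac{4}{13}\right) \left(- \frac{1}{25}\right)\right)^{3} = \left(\left(- \frac{225}{13}\right) \left(- \frac{1}{25}\right)\right)^{3} = \left(\frac{9}{13}\right)^{3} = \frac{729}{2197}$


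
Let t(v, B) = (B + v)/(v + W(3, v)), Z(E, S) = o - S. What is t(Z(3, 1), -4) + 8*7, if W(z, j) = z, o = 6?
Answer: 449/8 ≈ 56.125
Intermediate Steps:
Z(E, S) = 6 - S
t(v, B) = (B + v)/(3 + v) (t(v, B) = (B + v)/(v + 3) = (B + v)/(3 + v))
t(Z(3, 1), -4) + 8*7 = (-4 + (6 - 1*1))/(3 + (6 - 1*1)) + 8*7 = (-4 + (6 - 1))/(3 + (6 - 1)) + 56 = (-4 + 5)/(3 + 5) + 56 = 1/8 + 56 = (⅛)*1 + 56 = ⅛ + 56 = 449/8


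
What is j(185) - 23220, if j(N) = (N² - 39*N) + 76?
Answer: 3866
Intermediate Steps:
j(N) = 76 + N² - 39*N
j(185) - 23220 = (76 + 185² - 39*185) - 23220 = (76 + 34225 - 7215) - 23220 = 27086 - 23220 = 3866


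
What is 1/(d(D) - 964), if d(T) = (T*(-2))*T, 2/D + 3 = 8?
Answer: -25/24108 ≈ -0.0010370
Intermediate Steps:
D = ⅖ (D = 2/(-3 + 8) = 2/5 = 2*(⅕) = ⅖ ≈ 0.40000)
d(T) = -2*T² (d(T) = (-2*T)*T = -2*T²)
1/(d(D) - 964) = 1/(-2*(⅖)² - 964) = 1/(-2*4/25 - 964) = 1/(-8/25 - 964) = 1/(-24108/25) = -25/24108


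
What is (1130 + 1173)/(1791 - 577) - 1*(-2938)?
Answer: 3569035/1214 ≈ 2939.9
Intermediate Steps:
(1130 + 1173)/(1791 - 577) - 1*(-2938) = 2303/1214 + 2938 = 3569035/1214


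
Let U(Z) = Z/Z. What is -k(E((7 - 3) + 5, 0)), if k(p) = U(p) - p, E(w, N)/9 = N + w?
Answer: 80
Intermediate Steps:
U(Z) = 1
E(w, N) = 9*N + 9*w (E(w, N) = 9*(N + w) = 9*N + 9*w)
k(p) = 1 - p
-k(E((7 - 3) + 5, 0)) = -(1 - (9*0 + 9*((7 - 3) + 5))) = -(1 - (0 + 9*(4 + 5))) = -(1 - (0 + 9*9)) = -(1 - (0 + 81)) = -(1 - 1*81) = -(1 - 81) = -1*(-80) = 80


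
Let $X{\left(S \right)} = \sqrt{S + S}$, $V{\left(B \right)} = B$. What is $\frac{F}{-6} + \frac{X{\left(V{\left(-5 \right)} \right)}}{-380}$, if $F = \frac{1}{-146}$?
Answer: $\frac{1}{876} - \frac{i \sqrt{10}}{380} \approx 0.0011416 - 0.0083218 i$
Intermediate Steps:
$X{\left(S \right)} = \sqrt{2} \sqrt{S}$ ($X{\left(S \right)} = \sqrt{2 S} = \sqrt{2} \sqrt{S}$)
$F = - \frac{1}{146} \approx -0.0068493$
$\frac{F}{-6} + \frac{X{\left(V{\left(-5 \right)} \right)}}{-380} = - \frac{1}{146 \left(-6\right)} + \frac{\sqrt{2} \sqrt{-5}}{-380} = \left(- \frac{1}{146}\right) \left(- \frac{1}{6}\right) + \sqrt{2} i \sqrt{5} \left(- \frac{1}{380}\right) = \frac{1}{876} + i \sqrt{10} \left(- \frac{1}{380}\right) = \frac{1}{876} - \frac{i \sqrt{10}}{380}$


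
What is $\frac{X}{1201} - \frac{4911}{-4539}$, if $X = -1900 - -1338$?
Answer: $\frac{1115731}{1817113} \approx 0.61401$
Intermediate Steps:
$X = -562$ ($X = -1900 + 1338 = -562$)
$\frac{X}{1201} - \frac{4911}{-4539} = - \frac{562}{1201} - \frac{4911}{-4539} = \left(-562\right) \frac{1}{1201} - - \frac{1637}{1513} = - \frac{562}{1201} + \frac{1637}{1513} = \frac{1115731}{1817113}$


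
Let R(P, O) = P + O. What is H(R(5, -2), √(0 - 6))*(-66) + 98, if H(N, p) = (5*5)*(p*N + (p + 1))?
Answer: -1552 - 6600*I*√6 ≈ -1552.0 - 16167.0*I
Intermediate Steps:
R(P, O) = O + P
H(N, p) = 25 + 25*p + 25*N*p (H(N, p) = 25*(N*p + (1 + p)) = 25*(1 + p + N*p) = 25 + 25*p + 25*N*p)
H(R(5, -2), √(0 - 6))*(-66) + 98 = (25 + 25*√(0 - 6) + 25*(-2 + 5)*√(0 - 6))*(-66) + 98 = (25 + 25*√(-6) + 25*3*√(-6))*(-66) + 98 = (25 + 25*(I*√6) + 25*3*(I*√6))*(-66) + 98 = (25 + 25*I*√6 + 75*I*√6)*(-66) + 98 = (25 + 100*I*√6)*(-66) + 98 = (-1650 - 6600*I*√6) + 98 = -1552 - 6600*I*√6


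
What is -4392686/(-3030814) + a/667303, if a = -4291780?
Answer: -5038167181531/1011235637321 ≈ -4.9822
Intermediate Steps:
-4392686/(-3030814) + a/667303 = -4392686/(-3030814) - 4291780/667303 = -4392686*(-1/3030814) - 4291780*1/667303 = 2196343/1515407 - 4291780/667303 = -5038167181531/1011235637321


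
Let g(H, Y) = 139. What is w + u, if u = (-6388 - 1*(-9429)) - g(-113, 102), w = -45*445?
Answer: -17123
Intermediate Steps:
w = -20025
u = 2902 (u = (-6388 - 1*(-9429)) - 1*139 = (-6388 + 9429) - 139 = 3041 - 139 = 2902)
w + u = -20025 + 2902 = -17123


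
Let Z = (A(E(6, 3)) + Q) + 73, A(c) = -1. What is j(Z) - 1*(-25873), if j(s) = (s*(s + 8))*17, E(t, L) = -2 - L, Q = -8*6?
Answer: 38929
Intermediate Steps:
Q = -48
Z = 24 (Z = (-1 - 48) + 73 = -49 + 73 = 24)
j(s) = 17*s*(8 + s) (j(s) = (s*(8 + s))*17 = 17*s*(8 + s))
j(Z) - 1*(-25873) = 17*24*(8 + 24) - 1*(-25873) = 17*24*32 + 25873 = 13056 + 25873 = 38929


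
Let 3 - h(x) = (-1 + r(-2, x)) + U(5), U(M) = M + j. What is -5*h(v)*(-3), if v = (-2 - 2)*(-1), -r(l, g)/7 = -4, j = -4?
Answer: -375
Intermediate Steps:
U(M) = -4 + M (U(M) = M - 4 = -4 + M)
r(l, g) = 28 (r(l, g) = -7*(-4) = 28)
v = 4 (v = -4*(-1) = 4)
h(x) = -25 (h(x) = 3 - ((-1 + 28) + (-4 + 5)) = 3 - (27 + 1) = 3 - 1*28 = 3 - 28 = -25)
-5*h(v)*(-3) = -5*(-25)*(-3) = 125*(-3) = -375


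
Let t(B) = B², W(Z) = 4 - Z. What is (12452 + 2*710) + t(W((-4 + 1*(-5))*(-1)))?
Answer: 13897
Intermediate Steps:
(12452 + 2*710) + t(W((-4 + 1*(-5))*(-1))) = (12452 + 2*710) + (4 - (-4 + 1*(-5))*(-1))² = (12452 + 1420) + (4 - (-4 - 5)*(-1))² = 13872 + (4 - (-9)*(-1))² = 13872 + (4 - 1*9)² = 13872 + (4 - 9)² = 13872 + (-5)² = 13872 + 25 = 13897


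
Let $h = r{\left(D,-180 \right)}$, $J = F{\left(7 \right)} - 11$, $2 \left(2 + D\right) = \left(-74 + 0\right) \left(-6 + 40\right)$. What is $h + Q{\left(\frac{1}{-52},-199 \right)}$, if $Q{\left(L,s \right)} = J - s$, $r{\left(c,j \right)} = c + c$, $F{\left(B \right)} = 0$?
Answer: $-2332$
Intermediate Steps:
$D = -1260$ ($D = -2 + \frac{\left(-74 + 0\right) \left(-6 + 40\right)}{2} = -2 + \frac{\left(-74\right) 34}{2} = -2 + \frac{1}{2} \left(-2516\right) = -2 - 1258 = -1260$)
$r{\left(c,j \right)} = 2 c$
$J = -11$ ($J = 0 - 11 = -11$)
$h = -2520$ ($h = 2 \left(-1260\right) = -2520$)
$Q{\left(L,s \right)} = -11 - s$
$h + Q{\left(\frac{1}{-52},-199 \right)} = -2520 - -188 = -2520 + \left(-11 + 199\right) = -2520 + 188 = -2332$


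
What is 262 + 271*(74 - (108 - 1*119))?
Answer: 23297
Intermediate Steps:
262 + 271*(74 - (108 - 1*119)) = 262 + 271*(74 - (108 - 119)) = 262 + 271*(74 - 1*(-11)) = 262 + 271*(74 + 11) = 262 + 271*85 = 262 + 23035 = 23297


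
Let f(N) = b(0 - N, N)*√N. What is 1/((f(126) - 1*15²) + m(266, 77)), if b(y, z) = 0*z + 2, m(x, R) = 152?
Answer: -73/4825 - 6*√14/4825 ≈ -0.019782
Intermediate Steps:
b(y, z) = 2 (b(y, z) = 0 + 2 = 2)
f(N) = 2*√N
1/((f(126) - 1*15²) + m(266, 77)) = 1/((2*√126 - 1*15²) + 152) = 1/((2*(3*√14) - 1*225) + 152) = 1/((6*√14 - 225) + 152) = 1/((-225 + 6*√14) + 152) = 1/(-73 + 6*√14)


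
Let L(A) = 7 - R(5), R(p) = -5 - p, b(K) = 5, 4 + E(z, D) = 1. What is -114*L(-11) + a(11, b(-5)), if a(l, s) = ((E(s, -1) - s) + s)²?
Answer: -1929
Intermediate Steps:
E(z, D) = -3 (E(z, D) = -4 + 1 = -3)
L(A) = 17 (L(A) = 7 - (-5 - 1*5) = 7 - (-5 - 5) = 7 - 1*(-10) = 7 + 10 = 17)
a(l, s) = 9 (a(l, s) = ((-3 - s) + s)² = (-3)² = 9)
-114*L(-11) + a(11, b(-5)) = -114*17 + 9 = -1938 + 9 = -1929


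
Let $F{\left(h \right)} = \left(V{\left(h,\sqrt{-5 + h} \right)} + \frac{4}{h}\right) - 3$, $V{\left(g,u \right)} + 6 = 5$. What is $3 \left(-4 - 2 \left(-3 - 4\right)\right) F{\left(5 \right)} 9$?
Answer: $-864$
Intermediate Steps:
$V{\left(g,u \right)} = -1$ ($V{\left(g,u \right)} = -6 + 5 = -1$)
$F{\left(h \right)} = -4 + \frac{4}{h}$ ($F{\left(h \right)} = \left(-1 + \frac{4}{h}\right) - 3 = -4 + \frac{4}{h}$)
$3 \left(-4 - 2 \left(-3 - 4\right)\right) F{\left(5 \right)} 9 = 3 \left(-4 - 2 \left(-3 - 4\right)\right) \left(-4 + \frac{4}{5}\right) 9 = 3 \left(-4 - -14\right) \left(-4 + 4 \cdot \frac{1}{5}\right) 9 = 3 \left(-4 + 14\right) \left(-4 + \frac{4}{5}\right) 9 = 3 \cdot 10 \left(- \frac{16}{5}\right) 9 = 30 \left(- \frac{16}{5}\right) 9 = \left(-96\right) 9 = -864$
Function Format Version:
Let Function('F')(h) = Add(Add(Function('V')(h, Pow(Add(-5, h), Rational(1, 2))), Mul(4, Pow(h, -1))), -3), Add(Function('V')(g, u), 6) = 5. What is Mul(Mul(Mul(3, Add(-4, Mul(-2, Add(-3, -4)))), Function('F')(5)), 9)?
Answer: -864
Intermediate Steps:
Function('V')(g, u) = -1 (Function('V')(g, u) = Add(-6, 5) = -1)
Function('F')(h) = Add(-4, Mul(4, Pow(h, -1))) (Function('F')(h) = Add(Add(-1, Mul(4, Pow(h, -1))), -3) = Add(-4, Mul(4, Pow(h, -1))))
Mul(Mul(Mul(3, Add(-4, Mul(-2, Add(-3, -4)))), Function('F')(5)), 9) = Mul(Mul(Mul(3, Add(-4, Mul(-2, Add(-3, -4)))), Add(-4, Mul(4, Pow(5, -1)))), 9) = Mul(Mul(Mul(3, Add(-4, Mul(-2, -7))), Add(-4, Mul(4, Rational(1, 5)))), 9) = Mul(Mul(Mul(3, Add(-4, 14)), Add(-4, Rational(4, 5))), 9) = Mul(Mul(Mul(3, 10), Rational(-16, 5)), 9) = Mul(Mul(30, Rational(-16, 5)), 9) = Mul(-96, 9) = -864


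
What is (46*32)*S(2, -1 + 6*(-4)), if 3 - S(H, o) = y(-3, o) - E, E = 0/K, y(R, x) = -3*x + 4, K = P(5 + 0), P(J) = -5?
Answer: -111872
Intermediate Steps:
K = -5
y(R, x) = 4 - 3*x
E = 0 (E = 0/(-5) = 0*(-1/5) = 0)
S(H, o) = -1 + 3*o (S(H, o) = 3 - ((4 - 3*o) - 1*0) = 3 - ((4 - 3*o) + 0) = 3 - (4 - 3*o) = 3 + (-4 + 3*o) = -1 + 3*o)
(46*32)*S(2, -1 + 6*(-4)) = (46*32)*(-1 + 3*(-1 + 6*(-4))) = 1472*(-1 + 3*(-1 - 24)) = 1472*(-1 + 3*(-25)) = 1472*(-1 - 75) = 1472*(-76) = -111872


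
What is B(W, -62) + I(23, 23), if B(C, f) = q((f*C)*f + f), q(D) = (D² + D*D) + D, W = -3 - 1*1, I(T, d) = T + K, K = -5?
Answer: 476648268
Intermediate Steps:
I(T, d) = -5 + T (I(T, d) = T - 5 = -5 + T)
W = -4 (W = -3 - 1 = -4)
q(D) = D + 2*D² (q(D) = (D² + D²) + D = 2*D² + D = D + 2*D²)
B(C, f) = (f + C*f²)*(1 + 2*f + 2*C*f²) (B(C, f) = ((f*C)*f + f)*(1 + 2*((f*C)*f + f)) = ((C*f)*f + f)*(1 + 2*((C*f)*f + f)) = (C*f² + f)*(1 + 2*(C*f² + f)) = (f + C*f²)*(1 + 2*(f + C*f²)) = (f + C*f²)*(1 + (2*f + 2*C*f²)) = (f + C*f²)*(1 + 2*f + 2*C*f²))
B(W, -62) + I(23, 23) = -62*(1 - 4*(-62))*(1 + 2*(-62)*(1 - 4*(-62))) + (-5 + 23) = -62*(1 + 248)*(1 + 2*(-62)*(1 + 248)) + 18 = -62*249*(1 + 2*(-62)*249) + 18 = -62*249*(1 - 30876) + 18 = -62*249*(-30875) + 18 = 476648250 + 18 = 476648268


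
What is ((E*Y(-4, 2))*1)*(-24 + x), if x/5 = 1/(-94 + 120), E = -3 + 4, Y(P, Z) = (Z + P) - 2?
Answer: 1238/13 ≈ 95.231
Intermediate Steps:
Y(P, Z) = -2 + P + Z (Y(P, Z) = (P + Z) - 2 = -2 + P + Z)
E = 1
x = 5/26 (x = 5/(-94 + 120) = 5/26 ≈ 0.19231)
((E*Y(-4, 2))*1)*(-24 + x) = ((1*(-2 - 4 + 2))*1)*(-24 + 5/26) = ((1*(-4))*1)*(-619/26) = -4*1*(-619/26) = -4*(-619/26) = 1238/13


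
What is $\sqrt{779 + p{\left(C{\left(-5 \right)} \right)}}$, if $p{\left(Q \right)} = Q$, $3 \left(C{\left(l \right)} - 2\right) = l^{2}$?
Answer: $\frac{8 \sqrt{111}}{3} \approx 28.095$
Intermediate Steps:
$C{\left(l \right)} = 2 + \frac{l^{2}}{3}$
$\sqrt{779 + p{\left(C{\left(-5 \right)} \right)}} = \sqrt{779 + \left(2 + \frac{\left(-5\right)^{2}}{3}\right)} = \sqrt{779 + \left(2 + \frac{1}{3} \cdot 25\right)} = \sqrt{779 + \left(2 + \frac{25}{3}\right)} = \sqrt{779 + \frac{31}{3}} = \sqrt{\frac{2368}{3}} = \frac{8 \sqrt{111}}{3}$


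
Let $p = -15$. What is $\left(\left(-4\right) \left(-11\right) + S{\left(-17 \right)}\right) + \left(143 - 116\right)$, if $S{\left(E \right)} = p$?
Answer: $56$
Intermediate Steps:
$S{\left(E \right)} = -15$
$\left(\left(-4\right) \left(-11\right) + S{\left(-17 \right)}\right) + \left(143 - 116\right) = \left(\left(-4\right) \left(-11\right) - 15\right) + \left(143 - 116\right) = \left(44 - 15\right) + \left(143 - 116\right) = 29 + 27 = 56$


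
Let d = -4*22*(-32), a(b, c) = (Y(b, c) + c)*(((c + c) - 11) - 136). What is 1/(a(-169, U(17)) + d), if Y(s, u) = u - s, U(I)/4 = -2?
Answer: -1/22123 ≈ -4.5202e-5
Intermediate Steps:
U(I) = -8 (U(I) = 4*(-2) = -8)
a(b, c) = (-147 + 2*c)*(-b + 2*c) (a(b, c) = ((c - b) + c)*(((c + c) - 11) - 136) = (-b + 2*c)*((2*c - 11) - 136) = (-b + 2*c)*((-11 + 2*c) - 136) = (-b + 2*c)*(-147 + 2*c) = (-147 + 2*c)*(-b + 2*c))
d = 2816 (d = -88*(-32) = 2816)
1/(a(-169, U(17)) + d) = 1/((-294*(-8) + 4*(-8)² + 147*(-169) - 2*(-169)*(-8)) + 2816) = 1/((2352 + 4*64 - 24843 - 2704) + 2816) = 1/((2352 + 256 - 24843 - 2704) + 2816) = 1/(-24939 + 2816) = 1/(-22123) = -1/22123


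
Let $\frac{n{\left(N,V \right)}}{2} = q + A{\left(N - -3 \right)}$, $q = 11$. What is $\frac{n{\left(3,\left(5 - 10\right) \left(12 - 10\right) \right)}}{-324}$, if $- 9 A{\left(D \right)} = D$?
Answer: $- \frac{31}{486} \approx -0.063786$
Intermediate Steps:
$A{\left(D \right)} = - \frac{D}{9}$
$n{\left(N,V \right)} = \frac{64}{3} - \frac{2 N}{9}$ ($n{\left(N,V \right)} = 2 \left(11 - \frac{N - -3}{9}\right) = 2 \left(11 - \frac{N + 3}{9}\right) = 2 \left(11 - \frac{3 + N}{9}\right) = 2 \left(11 - \left(\frac{1}{3} + \frac{N}{9}\right)\right) = 2 \left(\frac{32}{3} - \frac{N}{9}\right) = \frac{64}{3} - \frac{2 N}{9}$)
$\frac{n{\left(3,\left(5 - 10\right) \left(12 - 10\right) \right)}}{-324} = \frac{\frac{64}{3} - \frac{2}{3}}{-324} = \left(\frac{64}{3} - \frac{2}{3}\right) \left(- \frac{1}{324}\right) = \frac{62}{3} \left(- \frac{1}{324}\right) = - \frac{31}{486}$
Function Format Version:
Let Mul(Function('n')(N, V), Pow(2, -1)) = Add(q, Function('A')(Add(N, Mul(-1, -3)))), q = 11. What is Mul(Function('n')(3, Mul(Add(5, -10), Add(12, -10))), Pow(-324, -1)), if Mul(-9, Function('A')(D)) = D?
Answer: Rational(-31, 486) ≈ -0.063786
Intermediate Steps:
Function('A')(D) = Mul(Rational(-1, 9), D)
Function('n')(N, V) = Add(Rational(64, 3), Mul(Rational(-2, 9), N)) (Function('n')(N, V) = Mul(2, Add(11, Mul(Rational(-1, 9), Add(N, Mul(-1, -3))))) = Mul(2, Add(11, Mul(Rational(-1, 9), Add(N, 3)))) = Mul(2, Add(11, Mul(Rational(-1, 9), Add(3, N)))) = Mul(2, Add(11, Add(Rational(-1, 3), Mul(Rational(-1, 9), N)))) = Mul(2, Add(Rational(32, 3), Mul(Rational(-1, 9), N))) = Add(Rational(64, 3), Mul(Rational(-2, 9), N)))
Mul(Function('n')(3, Mul(Add(5, -10), Add(12, -10))), Pow(-324, -1)) = Mul(Add(Rational(64, 3), Mul(Rational(-2, 9), 3)), Pow(-324, -1)) = Mul(Add(Rational(64, 3), Rational(-2, 3)), Rational(-1, 324)) = Mul(Rational(62, 3), Rational(-1, 324)) = Rational(-31, 486)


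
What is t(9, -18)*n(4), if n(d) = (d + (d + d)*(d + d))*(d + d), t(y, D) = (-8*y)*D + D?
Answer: 695232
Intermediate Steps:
t(y, D) = D - 8*D*y (t(y, D) = -8*D*y + D = D - 8*D*y)
n(d) = 2*d*(d + 4*d**2) (n(d) = (d + (2*d)*(2*d))*(2*d) = (d + 4*d**2)*(2*d) = 2*d*(d + 4*d**2))
t(9, -18)*n(4) = (-18*(1 - 8*9))*(4**2*(2 + 8*4)) = (-18*(1 - 72))*(16*(2 + 32)) = (-18*(-71))*(16*34) = 1278*544 = 695232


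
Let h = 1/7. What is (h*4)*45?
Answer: 180/7 ≈ 25.714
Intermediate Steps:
h = ⅐ ≈ 0.14286
(h*4)*45 = ((⅐)*4)*45 = (4/7)*45 = 180/7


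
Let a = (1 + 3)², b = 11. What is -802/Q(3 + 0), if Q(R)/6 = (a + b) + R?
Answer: -401/90 ≈ -4.4556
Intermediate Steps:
a = 16 (a = 4² = 16)
Q(R) = 162 + 6*R (Q(R) = 6*((16 + 11) + R) = 6*(27 + R) = 162 + 6*R)
-802/Q(3 + 0) = -802/(162 + 6*(3 + 0)) = -802/(162 + 6*3) = -802/(162 + 18) = -802/180 = -802*1/180 = -401/90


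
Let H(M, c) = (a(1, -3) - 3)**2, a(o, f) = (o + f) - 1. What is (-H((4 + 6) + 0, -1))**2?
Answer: 1296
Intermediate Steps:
a(o, f) = -1 + f + o (a(o, f) = (f + o) - 1 = -1 + f + o)
H(M, c) = 36 (H(M, c) = ((-1 - 3 + 1) - 3)**2 = (-3 - 3)**2 = (-6)**2 = 36)
(-H((4 + 6) + 0, -1))**2 = (-1*36)**2 = (-36)**2 = 1296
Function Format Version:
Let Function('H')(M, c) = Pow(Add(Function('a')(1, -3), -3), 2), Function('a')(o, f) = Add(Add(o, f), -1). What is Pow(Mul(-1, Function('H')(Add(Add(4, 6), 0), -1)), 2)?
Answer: 1296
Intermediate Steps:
Function('a')(o, f) = Add(-1, f, o) (Function('a')(o, f) = Add(Add(f, o), -1) = Add(-1, f, o))
Function('H')(M, c) = 36 (Function('H')(M, c) = Pow(Add(Add(-1, -3, 1), -3), 2) = Pow(Add(-3, -3), 2) = Pow(-6, 2) = 36)
Pow(Mul(-1, Function('H')(Add(Add(4, 6), 0), -1)), 2) = Pow(Mul(-1, 36), 2) = Pow(-36, 2) = 1296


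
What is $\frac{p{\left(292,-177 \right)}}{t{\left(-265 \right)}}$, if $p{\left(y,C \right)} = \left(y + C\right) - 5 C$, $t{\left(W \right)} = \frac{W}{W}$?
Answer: $1000$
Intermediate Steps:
$t{\left(W \right)} = 1$
$p{\left(y,C \right)} = y - 4 C$ ($p{\left(y,C \right)} = \left(C + y\right) - 5 C = y - 4 C$)
$\frac{p{\left(292,-177 \right)}}{t{\left(-265 \right)}} = \frac{292 - -708}{1} = \left(292 + 708\right) 1 = 1000 \cdot 1 = 1000$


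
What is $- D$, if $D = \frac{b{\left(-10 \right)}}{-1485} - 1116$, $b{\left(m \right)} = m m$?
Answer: $\frac{331472}{297} \approx 1116.1$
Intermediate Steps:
$b{\left(m \right)} = m^{2}$
$D = - \frac{331472}{297}$ ($D = \frac{\left(-10\right)^{2}}{-1485} - 1116 = \left(- \frac{1}{1485}\right) 100 - 1116 = - \frac{20}{297} - 1116 = - \frac{331472}{297} \approx -1116.1$)
$- D = \left(-1\right) \left(- \frac{331472}{297}\right) = \frac{331472}{297}$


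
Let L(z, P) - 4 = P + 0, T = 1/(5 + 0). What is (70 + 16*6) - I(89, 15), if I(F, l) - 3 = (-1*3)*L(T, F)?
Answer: 442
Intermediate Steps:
T = 1/5 ≈ 0.20000
L(z, P) = 4 + P (L(z, P) = 4 + (P + 0) = 4 + P)
I(F, l) = -9 - 3*F (I(F, l) = 3 + (-1*3)*(4 + F) = 3 - 3*(4 + F) = 3 + (-12 - 3*F) = -9 - 3*F)
(70 + 16*6) - I(89, 15) = (70 + 16*6) - (-9 - 3*89) = (70 + 96) - (-9 - 267) = 166 - 1*(-276) = 166 + 276 = 442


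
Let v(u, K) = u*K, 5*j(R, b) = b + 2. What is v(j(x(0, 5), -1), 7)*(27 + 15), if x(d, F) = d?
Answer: 294/5 ≈ 58.800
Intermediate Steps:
j(R, b) = 2/5 + b/5 (j(R, b) = (b + 2)/5 = (2 + b)/5 = 2/5 + b/5)
v(u, K) = K*u
v(j(x(0, 5), -1), 7)*(27 + 15) = (7*(2/5 + (1/5)*(-1)))*(27 + 15) = (7*(2/5 - 1/5))*42 = (7*(1/5))*42 = (7/5)*42 = 294/5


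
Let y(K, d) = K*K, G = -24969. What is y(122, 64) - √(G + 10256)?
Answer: 14884 - I*√14713 ≈ 14884.0 - 121.3*I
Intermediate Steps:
y(K, d) = K²
y(122, 64) - √(G + 10256) = 122² - √(-24969 + 10256) = 14884 - √(-14713) = 14884 - I*√14713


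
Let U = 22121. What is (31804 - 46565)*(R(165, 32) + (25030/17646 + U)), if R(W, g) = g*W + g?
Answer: -3572957234114/8823 ≈ -4.0496e+8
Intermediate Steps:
R(W, g) = g + W*g (R(W, g) = W*g + g = g + W*g)
(31804 - 46565)*(R(165, 32) + (25030/17646 + U)) = (31804 - 46565)*(32*(1 + 165) + (25030/17646 + 22121)) = -14761*(32*166 + (25030*(1/17646) + 22121)) = -14761*(5312 + (12515/8823 + 22121)) = -14761*(5312 + 195186098/8823) = -14761*242053874/8823 = -3572957234114/8823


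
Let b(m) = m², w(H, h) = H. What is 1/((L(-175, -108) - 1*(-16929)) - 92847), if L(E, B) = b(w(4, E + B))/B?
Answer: -27/2049790 ≈ -1.3172e-5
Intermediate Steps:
L(E, B) = 16/B (L(E, B) = 4²/B = 16/B)
1/((L(-175, -108) - 1*(-16929)) - 92847) = 1/((16/(-108) - 1*(-16929)) - 92847) = 1/((16*(-1/108) + 16929) - 92847) = 1/((-4/27 + 16929) - 92847) = 1/(457079/27 - 92847) = 1/(-2049790/27) = -27/2049790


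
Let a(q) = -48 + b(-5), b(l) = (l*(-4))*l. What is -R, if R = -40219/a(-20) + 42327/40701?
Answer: -14803765/54268 ≈ -272.79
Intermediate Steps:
b(l) = -4*l² (b(l) = (-4*l)*l = -4*l²)
a(q) = -148 (a(q) = -48 - 4*(-5)² = -48 - 4*25 = -48 - 100 = -148)
R = 14803765/54268 (R = -40219/(-148) + 42327/40701 = -40219*(-1/148) + 42327*(1/40701) = 1087/4 + 14109/13567 = 14803765/54268 ≈ 272.79)
-R = -1*14803765/54268 = -14803765/54268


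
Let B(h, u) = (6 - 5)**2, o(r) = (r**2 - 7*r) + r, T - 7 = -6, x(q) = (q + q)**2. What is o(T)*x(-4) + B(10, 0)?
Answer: -319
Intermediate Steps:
x(q) = 4*q**2 (x(q) = (2*q)**2 = 4*q**2)
T = 1 (T = 7 - 6 = 1)
o(r) = r**2 - 6*r
B(h, u) = 1 (B(h, u) = 1**2 = 1)
o(T)*x(-4) + B(10, 0) = (1*(-6 + 1))*(4*(-4)**2) + 1 = (1*(-5))*(4*16) + 1 = -5*64 + 1 = -320 + 1 = -319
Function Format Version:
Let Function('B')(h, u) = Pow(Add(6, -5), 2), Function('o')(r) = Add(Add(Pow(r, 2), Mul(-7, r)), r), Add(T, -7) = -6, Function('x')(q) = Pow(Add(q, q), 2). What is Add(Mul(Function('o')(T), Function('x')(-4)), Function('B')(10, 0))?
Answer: -319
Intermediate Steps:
Function('x')(q) = Mul(4, Pow(q, 2)) (Function('x')(q) = Pow(Mul(2, q), 2) = Mul(4, Pow(q, 2)))
T = 1 (T = Add(7, -6) = 1)
Function('o')(r) = Add(Pow(r, 2), Mul(-6, r))
Function('B')(h, u) = 1 (Function('B')(h, u) = Pow(1, 2) = 1)
Add(Mul(Function('o')(T), Function('x')(-4)), Function('B')(10, 0)) = Add(Mul(Mul(1, Add(-6, 1)), Mul(4, Pow(-4, 2))), 1) = Add(Mul(Mul(1, -5), Mul(4, 16)), 1) = Add(Mul(-5, 64), 1) = Add(-320, 1) = -319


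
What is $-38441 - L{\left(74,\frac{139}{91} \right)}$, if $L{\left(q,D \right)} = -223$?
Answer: $-38218$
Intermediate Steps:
$-38441 - L{\left(74,\frac{139}{91} \right)} = -38441 - -223 = -38441 + 223 = -38218$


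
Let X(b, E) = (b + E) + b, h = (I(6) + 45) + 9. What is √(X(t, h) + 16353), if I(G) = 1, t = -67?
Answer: √16274 ≈ 127.57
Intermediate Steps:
h = 55 (h = (1 + 45) + 9 = 46 + 9 = 55)
X(b, E) = E + 2*b (X(b, E) = (E + b) + b = E + 2*b)
√(X(t, h) + 16353) = √((55 + 2*(-67)) + 16353) = √((55 - 134) + 16353) = √(-79 + 16353) = √16274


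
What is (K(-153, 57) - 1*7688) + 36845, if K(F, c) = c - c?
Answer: 29157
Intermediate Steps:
K(F, c) = 0
(K(-153, 57) - 1*7688) + 36845 = (0 - 1*7688) + 36845 = (0 - 7688) + 36845 = -7688 + 36845 = 29157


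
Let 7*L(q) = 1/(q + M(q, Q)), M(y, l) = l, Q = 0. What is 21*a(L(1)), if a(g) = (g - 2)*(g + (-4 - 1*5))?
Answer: 2418/7 ≈ 345.43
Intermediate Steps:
L(q) = 1/(7*q) (L(q) = 1/(7*(q + 0)) = 1/(7*q))
a(g) = (-9 + g)*(-2 + g) (a(g) = (-2 + g)*(g + (-4 - 5)) = (-2 + g)*(g - 9) = (-2 + g)*(-9 + g) = (-9 + g)*(-2 + g))
21*a(L(1)) = 21*(18 + ((⅐)/1)² - 11/(7*1)) = 21*(18 + ((⅐)*1)² - 11/7) = 21*(18 + (⅐)² - 11*⅐) = 21*(18 + 1/49 - 11/7) = 21*(806/49) = 2418/7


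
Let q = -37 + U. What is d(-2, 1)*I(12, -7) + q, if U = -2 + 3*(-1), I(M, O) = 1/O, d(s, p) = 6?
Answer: -300/7 ≈ -42.857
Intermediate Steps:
U = -5 (U = -2 - 3 = -5)
q = -42 (q = -37 - 5 = -42)
d(-2, 1)*I(12, -7) + q = 6/(-7) - 42 = 6*(-⅐) - 42 = -6/7 - 42 = -300/7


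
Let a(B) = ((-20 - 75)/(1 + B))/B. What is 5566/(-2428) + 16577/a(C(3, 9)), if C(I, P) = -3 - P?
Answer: -2656695481/115330 ≈ -23036.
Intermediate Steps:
a(B) = -95/(B*(1 + B)) (a(B) = (-95/(1 + B))/B = -95/(B*(1 + B)))
5566/(-2428) + 16577/a(C(3, 9)) = 5566/(-2428) + 16577/((-95/((-3 - 1*9)*(1 + (-3 - 1*9))))) = 5566*(-1/2428) + 16577/((-95/((-3 - 9)*(1 + (-3 - 9))))) = -2783/1214 + 16577/((-95/(-12*(1 - 12)))) = -2783/1214 + 16577/((-95*(-1/12)/(-11))) = -2783/1214 + 16577/((-95*(-1/12)*(-1/11))) = -2783/1214 + 16577/(-95/132) = -2783/1214 + 16577*(-132/95) = -2783/1214 - 2188164/95 = -2656695481/115330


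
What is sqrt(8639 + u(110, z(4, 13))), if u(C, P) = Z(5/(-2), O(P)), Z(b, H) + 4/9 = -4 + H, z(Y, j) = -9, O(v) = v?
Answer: sqrt(77630)/3 ≈ 92.874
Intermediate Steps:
Z(b, H) = -40/9 + H (Z(b, H) = -4/9 + (-4 + H) = -40/9 + H)
u(C, P) = -40/9 + P
sqrt(8639 + u(110, z(4, 13))) = sqrt(8639 + (-40/9 - 9)) = sqrt(8639 - 121/9) = sqrt(77630/9) = sqrt(77630)/3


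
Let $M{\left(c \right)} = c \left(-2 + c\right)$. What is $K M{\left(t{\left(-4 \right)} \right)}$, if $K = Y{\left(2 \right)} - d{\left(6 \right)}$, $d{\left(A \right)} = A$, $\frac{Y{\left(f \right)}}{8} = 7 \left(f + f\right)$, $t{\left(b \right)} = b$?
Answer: $5232$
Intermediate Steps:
$Y{\left(f \right)} = 112 f$ ($Y{\left(f \right)} = 8 \cdot 7 \left(f + f\right) = 8 \cdot 7 \cdot 2 f = 8 \cdot 14 f = 112 f$)
$K = 218$ ($K = 112 \cdot 2 - 6 = 224 - 6 = 218$)
$K M{\left(t{\left(-4 \right)} \right)} = 218 \left(- 4 \left(-2 - 4\right)\right) = 218 \left(\left(-4\right) \left(-6\right)\right) = 218 \cdot 24 = 5232$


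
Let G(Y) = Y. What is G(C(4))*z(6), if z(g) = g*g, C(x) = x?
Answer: 144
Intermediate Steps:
z(g) = g**2
G(C(4))*z(6) = 4*6**2 = 4*36 = 144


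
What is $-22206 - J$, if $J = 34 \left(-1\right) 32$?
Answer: $-21118$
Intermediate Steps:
$J = -1088$ ($J = \left(-34\right) 32 = -1088$)
$-22206 - J = -22206 - -1088 = -22206 + 1088 = -21118$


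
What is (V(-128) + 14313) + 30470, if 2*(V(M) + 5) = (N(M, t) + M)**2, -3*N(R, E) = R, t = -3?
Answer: 435770/9 ≈ 48419.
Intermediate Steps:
N(R, E) = -R/3
V(M) = -5 + 2*M**2/9 (V(M) = -5 + (-M/3 + M)**2/2 = -5 + (2*M/3)**2/2 = -5 + (4*M**2/9)/2 = -5 + 2*M**2/9)
(V(-128) + 14313) + 30470 = ((-5 + (2/9)*(-128)**2) + 14313) + 30470 = ((-5 + (2/9)*16384) + 14313) + 30470 = ((-5 + 32768/9) + 14313) + 30470 = (32723/9 + 14313) + 30470 = 161540/9 + 30470 = 435770/9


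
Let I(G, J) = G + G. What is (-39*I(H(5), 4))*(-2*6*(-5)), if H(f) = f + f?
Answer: -46800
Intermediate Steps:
H(f) = 2*f
I(G, J) = 2*G
(-39*I(H(5), 4))*(-2*6*(-5)) = (-78*2*5)*(-2*6*(-5)) = (-78*10)*(-12*(-5)) = -39*20*60 = -780*60 = -46800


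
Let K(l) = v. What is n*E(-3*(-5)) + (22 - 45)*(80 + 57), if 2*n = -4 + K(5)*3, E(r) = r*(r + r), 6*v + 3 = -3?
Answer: -4726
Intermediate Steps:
v = -1 (v = -1/2 + (1/6)*(-3) = -1/2 - 1/2 = -1)
K(l) = -1
E(r) = 2*r**2 (E(r) = r*(2*r) = 2*r**2)
n = -7/2 (n = (-4 - 1*3)/2 = (-4 - 3)/2 = (1/2)*(-7) = -7/2 ≈ -3.5000)
n*E(-3*(-5)) + (22 - 45)*(80 + 57) = -7*(-3*(-5))**2 + (22 - 45)*(80 + 57) = -7*15**2 - 23*137 = -7*225 - 3151 = -7/2*450 - 3151 = -1575 - 3151 = -4726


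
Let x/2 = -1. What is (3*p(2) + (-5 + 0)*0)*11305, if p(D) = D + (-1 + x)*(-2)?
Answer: 271320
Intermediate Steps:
x = -2 (x = 2*(-1) = -2)
p(D) = 6 + D (p(D) = D + (-1 - 2)*(-2) = D - 3*(-2) = D + 6 = 6 + D)
(3*p(2) + (-5 + 0)*0)*11305 = (3*(6 + 2) + (-5 + 0)*0)*11305 = (3*8 - 5*0)*11305 = (24 + 0)*11305 = 24*11305 = 271320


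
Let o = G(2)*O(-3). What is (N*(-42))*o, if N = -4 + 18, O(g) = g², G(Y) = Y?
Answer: -10584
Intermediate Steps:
N = 14
o = 18 (o = 2*(-3)² = 2*9 = 18)
(N*(-42))*o = (14*(-42))*18 = -588*18 = -10584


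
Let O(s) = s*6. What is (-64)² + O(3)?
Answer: 4114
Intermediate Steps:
O(s) = 6*s
(-64)² + O(3) = (-64)² + 6*3 = 4096 + 18 = 4114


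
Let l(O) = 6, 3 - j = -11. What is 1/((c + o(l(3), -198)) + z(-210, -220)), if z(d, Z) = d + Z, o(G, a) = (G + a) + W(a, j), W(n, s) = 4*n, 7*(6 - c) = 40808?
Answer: -7/50664 ≈ -0.00013817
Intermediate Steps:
j = 14 (j = 3 - 1*(-11) = 3 + 11 = 14)
c = -40766/7 (c = 6 - ⅐*40808 = 6 - 40808/7 = -40766/7 ≈ -5823.7)
o(G, a) = G + 5*a (o(G, a) = (G + a) + 4*a = G + 5*a)
z(d, Z) = Z + d
1/((c + o(l(3), -198)) + z(-210, -220)) = 1/((-40766/7 + (6 + 5*(-198))) + (-220 - 210)) = 1/((-40766/7 + (6 - 990)) - 430) = 1/((-40766/7 - 984) - 430) = 1/(-47654/7 - 430) = 1/(-50664/7) = -7/50664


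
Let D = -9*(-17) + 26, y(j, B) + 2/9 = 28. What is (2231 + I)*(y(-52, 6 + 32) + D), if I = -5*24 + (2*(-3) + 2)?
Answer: 3921127/9 ≈ 4.3568e+5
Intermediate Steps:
y(j, B) = 250/9 (y(j, B) = -2/9 + 28 = 250/9)
I = -124 (I = -120 + (-6 + 2) = -120 - 4 = -124)
D = 179 (D = 153 + 26 = 179)
(2231 + I)*(y(-52, 6 + 32) + D) = (2231 - 124)*(250/9 + 179) = 2107*(1861/9) = 3921127/9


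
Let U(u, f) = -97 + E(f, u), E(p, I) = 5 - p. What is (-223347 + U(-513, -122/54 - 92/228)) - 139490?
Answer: -186181211/513 ≈ -3.6293e+5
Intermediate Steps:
U(u, f) = -92 - f (U(u, f) = -97 + (5 - f) = -92 - f)
(-223347 + U(-513, -122/54 - 92/228)) - 139490 = (-223347 + (-92 - (-122/54 - 92/228))) - 139490 = (-223347 + (-92 - (-122*1/54 - 92*1/228))) - 139490 = (-223347 + (-92 - (-61/27 - 23/57))) - 139490 = (-223347 + (-92 - 1*(-1366/513))) - 139490 = (-223347 + (-92 + 1366/513)) - 139490 = (-223347 - 45830/513) - 139490 = -114622841/513 - 139490 = -186181211/513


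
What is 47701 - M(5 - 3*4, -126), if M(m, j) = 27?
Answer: 47674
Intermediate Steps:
47701 - M(5 - 3*4, -126) = 47701 - 1*27 = 47701 - 27 = 47674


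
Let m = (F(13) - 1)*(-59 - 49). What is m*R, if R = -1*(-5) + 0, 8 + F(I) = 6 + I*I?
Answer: -89640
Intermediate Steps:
F(I) = -2 + I**2 (F(I) = -8 + (6 + I*I) = -8 + (6 + I**2) = -2 + I**2)
m = -17928 (m = ((-2 + 13**2) - 1)*(-59 - 49) = ((-2 + 169) - 1)*(-108) = (167 - 1)*(-108) = 166*(-108) = -17928)
R = 5 (R = 5 + 0 = 5)
m*R = -17928*5 = -89640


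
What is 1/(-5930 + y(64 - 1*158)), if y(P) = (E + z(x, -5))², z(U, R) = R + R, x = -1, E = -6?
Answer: -1/5674 ≈ -0.00017624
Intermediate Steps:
z(U, R) = 2*R
y(P) = 256 (y(P) = (-6 + 2*(-5))² = (-6 - 10)² = (-16)² = 256)
1/(-5930 + y(64 - 1*158)) = 1/(-5930 + 256) = 1/(-5674) = -1/5674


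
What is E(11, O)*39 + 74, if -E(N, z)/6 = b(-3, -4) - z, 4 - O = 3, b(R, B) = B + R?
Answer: 1946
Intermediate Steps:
O = 1 (O = 4 - 1*3 = 4 - 3 = 1)
E(N, z) = 42 + 6*z (E(N, z) = -6*((-4 - 3) - z) = -6*(-7 - z) = 42 + 6*z)
E(11, O)*39 + 74 = (42 + 6*1)*39 + 74 = (42 + 6)*39 + 74 = 48*39 + 74 = 1872 + 74 = 1946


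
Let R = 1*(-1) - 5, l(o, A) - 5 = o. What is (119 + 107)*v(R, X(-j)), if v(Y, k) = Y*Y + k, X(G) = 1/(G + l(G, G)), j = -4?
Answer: 105994/13 ≈ 8153.4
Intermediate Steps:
l(o, A) = 5 + o
X(G) = 1/(5 + 2*G) (X(G) = 1/(G + (5 + G)) = 1/(5 + 2*G))
R = -6 (R = -1 - 5 = -6)
v(Y, k) = k + Y² (v(Y, k) = Y² + k = k + Y²)
(119 + 107)*v(R, X(-j)) = (119 + 107)*(1/(5 + 2*(-1*(-4))) + (-6)²) = 226*(1/(5 + 2*4) + 36) = 226*(1/(5 + 8) + 36) = 226*(1/13 + 36) = 226*(469/13) = 105994/13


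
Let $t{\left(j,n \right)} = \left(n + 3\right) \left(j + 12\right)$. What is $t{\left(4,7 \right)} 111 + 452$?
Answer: $18212$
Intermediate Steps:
$t{\left(j,n \right)} = \left(3 + n\right) \left(12 + j\right)$
$t{\left(4,7 \right)} 111 + 452 = \left(36 + 3 \cdot 4 + 12 \cdot 7 + 4 \cdot 7\right) 111 + 452 = \left(36 + 12 + 84 + 28\right) 111 + 452 = 160 \cdot 111 + 452 = 17760 + 452 = 18212$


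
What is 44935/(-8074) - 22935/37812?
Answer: -28549385/4625668 ≈ -6.1720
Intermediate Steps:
44935/(-8074) - 22935/37812 = 44935*(-1/8074) - 22935*1/37812 = -4085/734 - 7645/12604 = -28549385/4625668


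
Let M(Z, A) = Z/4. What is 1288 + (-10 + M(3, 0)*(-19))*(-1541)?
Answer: 154629/4 ≈ 38657.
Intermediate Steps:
M(Z, A) = Z/4 (M(Z, A) = Z*(¼) = Z/4)
1288 + (-10 + M(3, 0)*(-19))*(-1541) = 1288 + (-10 + ((¼)*3)*(-19))*(-1541) = 1288 + (-10 + (¾)*(-19))*(-1541) = 1288 + (-10 - 57/4)*(-1541) = 1288 - 97/4*(-1541) = 1288 + 149477/4 = 154629/4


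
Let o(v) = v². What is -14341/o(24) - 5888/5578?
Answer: -41692793/1606464 ≈ -25.953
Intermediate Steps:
-14341/o(24) - 5888/5578 = -14341/(24²) - 5888/5578 = -14341/576 - 5888*1/5578 = -14341*1/576 - 2944/2789 = -14341/576 - 2944/2789 = -41692793/1606464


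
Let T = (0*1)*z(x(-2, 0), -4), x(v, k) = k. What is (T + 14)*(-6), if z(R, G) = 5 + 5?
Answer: -84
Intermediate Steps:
z(R, G) = 10
T = 0 (T = (0*1)*10 = 0*10 = 0)
(T + 14)*(-6) = (0 + 14)*(-6) = 14*(-6) = -84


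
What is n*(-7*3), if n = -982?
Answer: 20622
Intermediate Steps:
n*(-7*3) = -(-6874)*3 = -982*(-21) = 20622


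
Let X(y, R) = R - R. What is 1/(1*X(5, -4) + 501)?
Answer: 1/501 ≈ 0.0019960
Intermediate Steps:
X(y, R) = 0
1/(1*X(5, -4) + 501) = 1/(1*0 + 501) = 1/(0 + 501) = 1/501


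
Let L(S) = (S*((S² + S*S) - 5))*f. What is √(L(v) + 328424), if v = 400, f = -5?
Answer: 2*I*√159915394 ≈ 25292.0*I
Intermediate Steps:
L(S) = -5*S*(-5 + 2*S²) (L(S) = (S*((S² + S*S) - 5))*(-5) = (S*((S² + S²) - 5))*(-5) = (S*(2*S² - 5))*(-5) = (S*(-5 + 2*S²))*(-5) = -5*S*(-5 + 2*S²))
√(L(v) + 328424) = √((-10*400³ + 25*400) + 328424) = √((-10*64000000 + 10000) + 328424) = √((-640000000 + 10000) + 328424) = √(-639990000 + 328424) = √(-639661576) = 2*I*√159915394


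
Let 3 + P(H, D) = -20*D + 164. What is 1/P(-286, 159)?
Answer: -1/3019 ≈ -0.00033124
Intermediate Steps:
P(H, D) = 161 - 20*D (P(H, D) = -3 + (-20*D + 164) = -3 + (164 - 20*D) = 161 - 20*D)
1/P(-286, 159) = 1/(161 - 20*159) = 1/(161 - 3180) = 1/(-3019) = -1/3019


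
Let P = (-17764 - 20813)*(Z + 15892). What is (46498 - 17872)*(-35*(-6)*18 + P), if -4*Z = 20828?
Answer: -11799392877090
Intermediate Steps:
Z = -5207 (Z = -¼*20828 = -5207)
P = -412195245 (P = (-17764 - 20813)*(-5207 + 15892) = -38577*10685 = -412195245)
(46498 - 17872)*(-35*(-6)*18 + P) = (46498 - 17872)*(-35*(-6)*18 - 412195245) = 28626*(210*18 - 412195245) = 28626*(3780 - 412195245) = 28626*(-412191465) = -11799392877090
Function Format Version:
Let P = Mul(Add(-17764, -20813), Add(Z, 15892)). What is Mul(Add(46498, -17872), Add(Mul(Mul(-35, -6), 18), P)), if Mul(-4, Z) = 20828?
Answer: -11799392877090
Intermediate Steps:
Z = -5207 (Z = Mul(Rational(-1, 4), 20828) = -5207)
P = -412195245 (P = Mul(Add(-17764, -20813), Add(-5207, 15892)) = Mul(-38577, 10685) = -412195245)
Mul(Add(46498, -17872), Add(Mul(Mul(-35, -6), 18), P)) = Mul(Add(46498, -17872), Add(Mul(Mul(-35, -6), 18), -412195245)) = Mul(28626, Add(Mul(210, 18), -412195245)) = Mul(28626, Add(3780, -412195245)) = Mul(28626, -412191465) = -11799392877090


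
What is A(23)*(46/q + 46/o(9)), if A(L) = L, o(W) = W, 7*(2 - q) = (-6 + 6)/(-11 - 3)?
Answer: 5819/9 ≈ 646.56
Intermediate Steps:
q = 2 (q = 2 - (-6 + 6)/(7*(-11 - 3)) = 2 - 0/(-14) = 2 - 0*(-1)/14 = 2 - ⅐*0 = 2 + 0 = 2)
A(23)*(46/q + 46/o(9)) = 23*(46/2 + 46/9) = 23*(46*(½) + 46*(⅑)) = 23*(23 + 46/9) = 23*(253/9) = 5819/9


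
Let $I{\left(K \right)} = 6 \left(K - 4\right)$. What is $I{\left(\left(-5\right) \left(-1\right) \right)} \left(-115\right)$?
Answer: $-690$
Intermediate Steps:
$I{\left(K \right)} = -24 + 6 K$ ($I{\left(K \right)} = 6 \left(-4 + K\right) = -24 + 6 K$)
$I{\left(\left(-5\right) \left(-1\right) \right)} \left(-115\right) = \left(-24 + 6 \left(\left(-5\right) \left(-1\right)\right)\right) \left(-115\right) = \left(-24 + 6 \cdot 5\right) \left(-115\right) = \left(-24 + 30\right) \left(-115\right) = 6 \left(-115\right) = -690$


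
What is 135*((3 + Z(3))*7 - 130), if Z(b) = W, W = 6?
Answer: -9045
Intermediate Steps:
Z(b) = 6
135*((3 + Z(3))*7 - 130) = 135*((3 + 6)*7 - 130) = 135*(9*7 - 130) = 135*(63 - 130) = 135*(-67) = -9045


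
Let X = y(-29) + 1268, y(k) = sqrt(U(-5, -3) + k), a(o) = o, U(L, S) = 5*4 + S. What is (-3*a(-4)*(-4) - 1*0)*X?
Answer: -60864 - 96*I*sqrt(3) ≈ -60864.0 - 166.28*I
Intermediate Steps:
U(L, S) = 20 + S
y(k) = sqrt(17 + k) (y(k) = sqrt((20 - 3) + k) = sqrt(17 + k))
X = 1268 + 2*I*sqrt(3) (X = sqrt(17 - 29) + 1268 = sqrt(-12) + 1268 = 2*I*sqrt(3) + 1268 = 1268 + 2*I*sqrt(3) ≈ 1268.0 + 3.4641*I)
(-3*a(-4)*(-4) - 1*0)*X = (-3*(-4)*(-4) - 1*0)*(1268 + 2*I*sqrt(3)) = (12*(-4) + 0)*(1268 + 2*I*sqrt(3)) = (-48 + 0)*(1268 + 2*I*sqrt(3)) = -48*(1268 + 2*I*sqrt(3)) = -60864 - 96*I*sqrt(3)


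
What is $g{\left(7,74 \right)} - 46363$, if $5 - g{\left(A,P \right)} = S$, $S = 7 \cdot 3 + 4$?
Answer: $-46383$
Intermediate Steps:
$S = 25$ ($S = 21 + 4 = 25$)
$g{\left(A,P \right)} = -20$ ($g{\left(A,P \right)} = 5 - 25 = -20$)
$g{\left(7,74 \right)} - 46363 = -20 - 46363 = -46383$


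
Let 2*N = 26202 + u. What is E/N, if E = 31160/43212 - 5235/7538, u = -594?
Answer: 2167315/1042668311256 ≈ 2.0786e-6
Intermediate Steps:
E = 2167315/81433014 (E = 31160*(1/43212) - 5235*1/7538 = 7790/10803 - 5235/7538 = 2167315/81433014 ≈ 0.026615)
N = 12804 (N = (26202 - 594)/2 = (½)*25608 = 12804)
E/N = (2167315/81433014)/12804 = (2167315/81433014)*(1/12804) = 2167315/1042668311256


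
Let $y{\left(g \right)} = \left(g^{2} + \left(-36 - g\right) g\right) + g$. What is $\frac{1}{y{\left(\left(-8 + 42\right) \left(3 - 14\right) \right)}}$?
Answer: $\frac{1}{13090} \approx 7.6394 \cdot 10^{-5}$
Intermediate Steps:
$y{\left(g \right)} = g + g^{2} + g \left(-36 - g\right)$ ($y{\left(g \right)} = \left(g^{2} + g \left(-36 - g\right)\right) + g = g + g^{2} + g \left(-36 - g\right)$)
$\frac{1}{y{\left(\left(-8 + 42\right) \left(3 - 14\right) \right)}} = \frac{1}{\left(-35\right) \left(-8 + 42\right) \left(3 - 14\right)} = \frac{1}{\left(-35\right) 34 \left(-11\right)} = \frac{1}{\left(-35\right) \left(-374\right)} = \frac{1}{13090}$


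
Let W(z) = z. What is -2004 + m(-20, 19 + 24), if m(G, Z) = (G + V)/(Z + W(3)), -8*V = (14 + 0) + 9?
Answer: -737655/368 ≈ -2004.5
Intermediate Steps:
V = -23/8 (V = -((14 + 0) + 9)/8 = -(14 + 9)/8 = -⅛*23 = -23/8 ≈ -2.8750)
m(G, Z) = (-23/8 + G)/(3 + Z) (m(G, Z) = (G - 23/8)/(Z + 3) = (-23/8 + G)/(3 + Z))
-2004 + m(-20, 19 + 24) = -2004 + (-23/8 - 20)/(3 + (19 + 24)) = -2004 - 183/8/(3 + 43) = -2004 - 183/8/46 = -2004 + (1/46)*(-183/8) = -2004 - 183/368 = -737655/368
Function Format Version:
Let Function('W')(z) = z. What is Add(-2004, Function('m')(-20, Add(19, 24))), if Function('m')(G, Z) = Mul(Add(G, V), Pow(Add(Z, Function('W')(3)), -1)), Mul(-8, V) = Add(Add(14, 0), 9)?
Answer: Rational(-737655, 368) ≈ -2004.5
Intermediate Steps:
V = Rational(-23, 8) (V = Mul(Rational(-1, 8), Add(Add(14, 0), 9)) = Mul(Rational(-1, 8), Add(14, 9)) = Mul(Rational(-1, 8), 23) = Rational(-23, 8) ≈ -2.8750)
Function('m')(G, Z) = Mul(Pow(Add(3, Z), -1), Add(Rational(-23, 8), G)) (Function('m')(G, Z) = Mul(Add(G, Rational(-23, 8)), Pow(Add(Z, 3), -1)) = Mul(Add(Rational(-23, 8), G), Pow(Add(3, Z), -1)) = Mul(Pow(Add(3, Z), -1), Add(Rational(-23, 8), G)))
Add(-2004, Function('m')(-20, Add(19, 24))) = Add(-2004, Mul(Pow(Add(3, Add(19, 24)), -1), Add(Rational(-23, 8), -20))) = Add(-2004, Mul(Pow(Add(3, 43), -1), Rational(-183, 8))) = Add(-2004, Mul(Pow(46, -1), Rational(-183, 8))) = Add(-2004, Mul(Rational(1, 46), Rational(-183, 8))) = Add(-2004, Rational(-183, 368)) = Rational(-737655, 368)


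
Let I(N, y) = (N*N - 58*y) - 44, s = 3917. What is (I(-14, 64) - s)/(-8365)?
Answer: 7477/8365 ≈ 0.89384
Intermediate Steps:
I(N, y) = -44 + N² - 58*y (I(N, y) = (N² - 58*y) - 44 = -44 + N² - 58*y)
(I(-14, 64) - s)/(-8365) = ((-44 + (-14)² - 58*64) - 1*3917)/(-8365) = ((-44 + 196 - 3712) - 3917)*(-1/8365) = (-3560 - 3917)*(-1/8365) = -7477*(-1/8365) = 7477/8365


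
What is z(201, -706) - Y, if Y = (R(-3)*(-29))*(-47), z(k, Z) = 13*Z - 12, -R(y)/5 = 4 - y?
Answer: 38515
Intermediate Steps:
R(y) = -20 + 5*y (R(y) = -5*(4 - y) = -20 + 5*y)
z(k, Z) = -12 + 13*Z
Y = -47705 (Y = ((-20 + 5*(-3))*(-29))*(-47) = ((-20 - 15)*(-29))*(-47) = -35*(-29)*(-47) = 1015*(-47) = -47705)
z(201, -706) - Y = (-12 + 13*(-706)) - 1*(-47705) = (-12 - 9178) + 47705 = -9190 + 47705 = 38515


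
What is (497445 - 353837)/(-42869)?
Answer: -143608/42869 ≈ -3.3499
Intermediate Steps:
(497445 - 353837)/(-42869) = 143608*(-1/42869) = -143608/42869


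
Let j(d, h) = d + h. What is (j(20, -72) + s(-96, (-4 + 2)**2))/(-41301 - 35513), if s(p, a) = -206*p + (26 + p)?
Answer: -9827/38407 ≈ -0.25586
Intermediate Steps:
s(p, a) = 26 - 205*p
(j(20, -72) + s(-96, (-4 + 2)**2))/(-41301 - 35513) = ((20 - 72) + (26 - 205*(-96)))/(-41301 - 35513) = (-52 + (26 + 19680))/(-76814) = (-52 + 19706)*(-1/76814) = 19654*(-1/76814) = -9827/38407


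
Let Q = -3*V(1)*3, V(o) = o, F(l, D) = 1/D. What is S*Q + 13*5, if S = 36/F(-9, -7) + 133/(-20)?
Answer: 47857/20 ≈ 2392.9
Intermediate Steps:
F(l, D) = 1/D
S = -5173/20 (S = 36/(1/(-7)) + 133/(-20) = 36/(-⅐) + 133*(-1/20) = 36*(-7) - 133/20 = -252 - 133/20 = -5173/20 ≈ -258.65)
Q = -9 (Q = -3*1*3 = -3*3 = -9)
S*Q + 13*5 = -5173/20*(-9) + 13*5 = 46557/20 + 65 = 47857/20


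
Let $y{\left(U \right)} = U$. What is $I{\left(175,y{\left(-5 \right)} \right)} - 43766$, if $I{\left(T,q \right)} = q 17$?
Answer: $-43851$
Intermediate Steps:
$I{\left(T,q \right)} = 17 q$
$I{\left(175,y{\left(-5 \right)} \right)} - 43766 = 17 \left(-5\right) - 43766 = -85 - 43766 = -43851$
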